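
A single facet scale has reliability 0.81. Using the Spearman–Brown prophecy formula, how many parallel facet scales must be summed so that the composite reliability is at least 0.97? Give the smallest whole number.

k ≥ ρ*(1−ρ₁)/(ρ₁(1−ρ*)) = 0.97·0.19 / (0.81·0.03) = 7.584.
Smallest integer k = 8.

8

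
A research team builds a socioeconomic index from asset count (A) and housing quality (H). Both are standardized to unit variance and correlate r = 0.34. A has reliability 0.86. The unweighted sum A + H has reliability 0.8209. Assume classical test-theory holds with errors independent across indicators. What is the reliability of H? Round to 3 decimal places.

Var(A+H) = 2 + 2·0.34 = 2.680.
True-score variance = ρ_A + ρ_H + 2·0.34, so 0.8209 = (0.86 + ρ_H + 0.68) / 2.680.
ρ_H = 0.8209·2.680 − 0.86 − 0.68 = 0.660.

0.660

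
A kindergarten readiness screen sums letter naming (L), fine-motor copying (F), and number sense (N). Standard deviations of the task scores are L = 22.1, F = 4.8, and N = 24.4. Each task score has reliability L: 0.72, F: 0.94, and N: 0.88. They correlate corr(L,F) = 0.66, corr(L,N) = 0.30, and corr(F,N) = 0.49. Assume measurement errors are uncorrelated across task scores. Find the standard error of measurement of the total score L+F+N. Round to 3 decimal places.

14.477

Var(total) = 1106.81 + 578.347 = 1685.16.
True-score variance = 897.23 + 578.347 = 1475.58, so reliability = 0.8756.
Error variance = 1685.16 − 1475.58 = 209.58; SEM = √209.58 = 14.477.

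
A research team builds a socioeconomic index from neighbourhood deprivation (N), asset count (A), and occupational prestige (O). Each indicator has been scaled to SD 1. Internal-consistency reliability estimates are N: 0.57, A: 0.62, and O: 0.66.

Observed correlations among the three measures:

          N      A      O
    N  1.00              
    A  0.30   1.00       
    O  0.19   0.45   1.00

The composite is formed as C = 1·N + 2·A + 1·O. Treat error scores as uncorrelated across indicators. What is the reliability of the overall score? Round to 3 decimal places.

0.756

Var(C) = 1 + 2² + 1 + 2·[2·0.30 + 0.19 + 2·0.45] = 6 + 3.38 = 9.38.
With uncorrelated errors the cross-covariances are all true-score covariance, so they carry over unchanged; only the diagonal terms shrink to ρᵢσᵢ².
True-score variance = [0.57 + 2²·0.62 + 0.66] + 3.38 = 3.71 + 3.38 = 7.09.
Reliability = 7.09 / 9.38 = 0.756.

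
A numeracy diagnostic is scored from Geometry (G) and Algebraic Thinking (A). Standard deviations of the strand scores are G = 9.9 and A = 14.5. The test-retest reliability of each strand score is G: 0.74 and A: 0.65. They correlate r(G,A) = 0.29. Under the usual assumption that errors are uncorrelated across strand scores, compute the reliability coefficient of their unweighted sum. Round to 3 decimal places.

Var(G+A) = 9.9² + 14.5² + 2·[9.9·14.5·0.29] = 308.26 + 83.259 = 391.519.
Because errors are independent across components, Cov(Tᵢ,Tⱼ) = Cov(Xᵢ,Xⱼ); the off-diagonal part of the true-score variance is the same as above.
True-score variance = [9.9²·0.74 + 14.5²·0.65] + 83.259 = 209.19 + 83.259 = 292.449.
Reliability = 292.449 / 391.519 = 0.747.

0.747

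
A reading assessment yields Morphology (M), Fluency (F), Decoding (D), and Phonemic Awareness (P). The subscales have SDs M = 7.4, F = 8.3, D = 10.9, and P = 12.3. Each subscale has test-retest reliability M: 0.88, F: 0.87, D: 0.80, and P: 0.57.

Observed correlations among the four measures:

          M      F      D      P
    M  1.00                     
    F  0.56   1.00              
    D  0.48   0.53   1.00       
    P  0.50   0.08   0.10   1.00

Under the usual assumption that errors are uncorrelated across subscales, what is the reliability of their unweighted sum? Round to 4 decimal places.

0.8645

Var(M+F+D+P) = 7.4² + 8.3² + 10.9² + 12.3² + 2·[7.4·8.3·0.56 + 7.4·10.9·0.48 + 7.4·12.3·0.50 + 8.3·10.9·0.53 + 8.3·12.3·0.08 + 10.9·12.3·0.10] = 393.75 + 376.291 = 770.041.
Under uncorrelated errors the observed covariances equal the true-score covariances, so only the own-variance terms attenuate.
True-score variance = [7.4²·0.88 + 8.3²·0.87 + 10.9²·0.80 + 12.3²·0.57] + 376.291 = 289.406 + 376.291 = 665.697.
Reliability = 665.697 / 770.041 = 0.8645.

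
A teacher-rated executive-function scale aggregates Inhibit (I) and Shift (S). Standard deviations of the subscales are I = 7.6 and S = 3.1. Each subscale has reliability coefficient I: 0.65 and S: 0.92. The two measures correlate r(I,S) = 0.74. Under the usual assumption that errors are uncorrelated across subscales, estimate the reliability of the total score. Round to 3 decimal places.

0.795

Var(I+S) = 7.6² + 3.1² + 2·[7.6·3.1·0.74] = 67.37 + 34.8688 = 102.239.
Because errors are independent across components, Cov(Tᵢ,Tⱼ) = Cov(Xᵢ,Xⱼ); the off-diagonal part of the true-score variance is the same as above.
True-score variance = [7.6²·0.65 + 3.1²·0.92] + 34.8688 = 46.3852 + 34.8688 = 81.254.
Reliability = 81.254 / 102.239 = 0.795.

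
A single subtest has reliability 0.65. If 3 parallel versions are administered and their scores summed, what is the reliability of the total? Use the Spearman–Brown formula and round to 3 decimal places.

0.848

ρ_k = kρ / (1 + (k−1)ρ) = 3·0.65 / (1 + 2·0.65) = 1.950 / 2.300 = 0.848.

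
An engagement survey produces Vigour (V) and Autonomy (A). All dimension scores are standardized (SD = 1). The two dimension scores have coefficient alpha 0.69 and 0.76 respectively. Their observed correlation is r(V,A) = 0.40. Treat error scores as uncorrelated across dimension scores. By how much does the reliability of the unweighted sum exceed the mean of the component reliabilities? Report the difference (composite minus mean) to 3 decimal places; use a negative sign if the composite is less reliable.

0.079

Var(sum) = 2 + 0.8 = 2.8; true-score variance = 1.45 + 0.8 = 2.25; composite reliability = 0.8036.
Mean component reliability = 0.7250.
Difference = 0.8036 − 0.7250 = 0.079.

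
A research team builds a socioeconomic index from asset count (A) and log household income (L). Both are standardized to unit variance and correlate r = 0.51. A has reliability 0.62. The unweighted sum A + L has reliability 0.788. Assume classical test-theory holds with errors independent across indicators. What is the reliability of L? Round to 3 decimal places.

0.740

Var(A+L) = 2 + 2·0.51 = 3.020.
True-score variance = ρ_A + ρ_L + 2·0.51, so 0.788 = (0.62 + ρ_L + 1.02) / 3.020.
ρ_L = 0.788·3.020 − 0.62 − 1.02 = 0.740.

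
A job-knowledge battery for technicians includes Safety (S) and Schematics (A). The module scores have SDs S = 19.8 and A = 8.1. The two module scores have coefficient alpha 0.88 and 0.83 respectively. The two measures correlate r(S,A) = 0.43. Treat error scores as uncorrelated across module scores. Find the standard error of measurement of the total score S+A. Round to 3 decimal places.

7.629

Var(total) = 457.65 + 137.927 = 595.577.
True-score variance = 399.452 + 137.927 = 537.378, so reliability = 0.9023.
Error variance = 595.577 − 537.378 = 58.1985; SEM = √58.1985 = 7.629.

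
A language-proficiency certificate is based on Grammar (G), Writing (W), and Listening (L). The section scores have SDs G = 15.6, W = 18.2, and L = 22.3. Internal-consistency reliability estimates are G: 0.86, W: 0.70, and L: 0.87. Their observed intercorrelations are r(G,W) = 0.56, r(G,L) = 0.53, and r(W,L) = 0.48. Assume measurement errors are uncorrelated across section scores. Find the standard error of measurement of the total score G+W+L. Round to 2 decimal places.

Var(total) = 1071.89 + 1076.37 = 2148.26.
True-score variance = 873.8 + 1076.37 = 1950.17, so reliability = 0.9078.
Error variance = 2148.26 − 1950.17 = 198.09; SEM = √198.09 = 14.07.

14.07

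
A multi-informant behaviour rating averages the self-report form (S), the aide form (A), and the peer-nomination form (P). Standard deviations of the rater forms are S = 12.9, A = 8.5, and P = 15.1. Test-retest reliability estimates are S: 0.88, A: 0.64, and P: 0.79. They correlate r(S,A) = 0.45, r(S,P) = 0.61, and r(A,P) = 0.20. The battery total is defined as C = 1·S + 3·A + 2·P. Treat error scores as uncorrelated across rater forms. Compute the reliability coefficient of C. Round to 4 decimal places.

0.8413

Var(C) = 12.9² + 3²·8.5² + 2²·15.1² + 2·[3·12.9·8.5·0.45 + 2·12.9·15.1·0.61 + 6·8.5·15.1·0.20] = 1728.7 + 1079.38 = 2808.08.
Because errors are independent across components, Cov(Tᵢ,Tⱼ) = Cov(Xᵢ,Xⱼ); the off-diagonal part of the true-score variance is the same as above.
True-score variance = [12.9²·0.88 + 3²·8.5²·0.64 + 2²·15.1²·0.79] + 1079.38 = 1283.11 + 1079.38 = 2362.49.
Reliability = 2362.49 / 2808.08 = 0.8413.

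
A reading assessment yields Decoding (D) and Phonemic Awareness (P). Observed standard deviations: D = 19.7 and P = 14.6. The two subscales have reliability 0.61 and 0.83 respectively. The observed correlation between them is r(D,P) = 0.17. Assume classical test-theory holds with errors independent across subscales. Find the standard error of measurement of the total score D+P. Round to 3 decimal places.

13.696

Var(total) = 601.25 + 97.7908 = 699.041.
True-score variance = 413.658 + 97.7908 = 511.448, so reliability = 0.7316.
Error variance = 699.041 − 511.448 = 187.592; SEM = √187.592 = 13.696.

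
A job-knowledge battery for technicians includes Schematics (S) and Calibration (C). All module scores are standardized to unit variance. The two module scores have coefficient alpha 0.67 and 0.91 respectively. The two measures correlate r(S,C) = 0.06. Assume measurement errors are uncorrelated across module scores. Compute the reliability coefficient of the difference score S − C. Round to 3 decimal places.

Var(S−C) = 1 + 1 − 2·0.06 = 2 − 0.12 = 1.88.
Because errors are independent across components, Cov(Tᵢ,Tⱼ) = Cov(Xᵢ,Xⱼ); the off-diagonal part of the true-score variance is the same as above.
True-score variance = [0.67 + 0.91] − 0.12 = 1.58 − 0.12 = 1.46.
Reliability = 1.46 / 1.88 = 0.777.

0.777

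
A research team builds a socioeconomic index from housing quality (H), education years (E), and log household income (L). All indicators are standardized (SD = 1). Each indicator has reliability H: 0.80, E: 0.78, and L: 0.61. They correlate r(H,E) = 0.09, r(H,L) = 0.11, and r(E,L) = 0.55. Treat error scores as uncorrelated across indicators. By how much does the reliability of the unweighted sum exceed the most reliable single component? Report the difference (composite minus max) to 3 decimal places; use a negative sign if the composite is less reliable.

Var(sum) = 3 + 1.5 = 4.5; true-score variance = 2.19 + 1.5 = 3.69; composite reliability = 0.8200.
Max component reliability = 0.8000.
Difference = 0.8200 − 0.8000 = 0.020.

0.020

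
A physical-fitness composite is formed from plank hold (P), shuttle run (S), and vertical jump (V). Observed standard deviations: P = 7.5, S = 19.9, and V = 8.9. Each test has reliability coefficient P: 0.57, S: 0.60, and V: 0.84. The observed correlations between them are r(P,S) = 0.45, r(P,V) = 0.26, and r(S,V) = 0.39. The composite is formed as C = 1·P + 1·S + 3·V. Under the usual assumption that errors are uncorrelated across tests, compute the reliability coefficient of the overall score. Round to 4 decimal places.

0.8368

Var(C) = 7.5² + 19.9² + 3²·8.9² + 2·[7.5·19.9·0.45 + 3·7.5·8.9·0.26 + 3·19.9·8.9·0.39] = 1165.15 + 652.892 = 1818.04.
With uncorrelated errors the cross-covariances are all true-score covariance, so they carry over unchanged; only the diagonal terms shrink to ρᵢσᵢ².
True-score variance = [7.5²·0.57 + 19.9²·0.60 + 3²·8.9²·0.84] + 652.892 = 868.496 + 652.892 = 1521.39.
Reliability = 1521.39 / 1818.04 = 0.8368.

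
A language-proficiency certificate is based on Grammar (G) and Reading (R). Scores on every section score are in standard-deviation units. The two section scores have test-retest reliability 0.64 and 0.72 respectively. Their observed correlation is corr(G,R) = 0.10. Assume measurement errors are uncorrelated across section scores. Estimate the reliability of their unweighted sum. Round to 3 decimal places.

Var(G+R) = 2 + 2·[0.10] = 2 + 0.2 = 2.2.
Because errors are independent across components, Cov(Tᵢ,Tⱼ) = Cov(Xᵢ,Xⱼ); the off-diagonal part of the true-score variance is the same as above.
True-score variance = [0.64 + 0.72] + 0.2 = 1.36 + 0.2 = 1.56.
Reliability = 1.56 / 2.2 = 0.709.

0.709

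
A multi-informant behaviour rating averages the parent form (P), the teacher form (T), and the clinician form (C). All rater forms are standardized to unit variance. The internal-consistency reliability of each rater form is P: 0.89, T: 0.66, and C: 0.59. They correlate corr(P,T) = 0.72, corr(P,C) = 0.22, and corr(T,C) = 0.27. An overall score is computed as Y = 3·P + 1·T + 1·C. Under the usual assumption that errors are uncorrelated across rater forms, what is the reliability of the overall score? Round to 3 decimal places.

Var(Y) = 3² + 1 + 1 + 2·[3·0.72 + 3·0.22 + 0.27] = 11 + 6.18 = 17.18.
With uncorrelated errors the cross-covariances are all true-score covariance, so they carry over unchanged; only the diagonal terms shrink to ρᵢσᵢ².
True-score variance = [3²·0.89 + 0.66 + 0.59] + 6.18 = 9.26 + 6.18 = 15.44.
Reliability = 15.44 / 17.18 = 0.899.

0.899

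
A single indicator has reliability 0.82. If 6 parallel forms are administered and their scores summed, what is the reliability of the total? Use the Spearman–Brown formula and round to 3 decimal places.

ρ_k = kρ / (1 + (k−1)ρ) = 6·0.82 / (1 + 5·0.82) = 4.920 / 5.100 = 0.965.

0.965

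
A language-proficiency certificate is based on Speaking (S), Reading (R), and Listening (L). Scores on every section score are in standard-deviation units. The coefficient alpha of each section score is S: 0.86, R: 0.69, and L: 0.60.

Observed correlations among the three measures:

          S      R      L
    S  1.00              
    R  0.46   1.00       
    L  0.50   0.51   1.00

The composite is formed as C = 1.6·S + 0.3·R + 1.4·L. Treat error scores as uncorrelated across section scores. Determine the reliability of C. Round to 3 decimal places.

0.848

Var(C) = 1.6² + 0.3² + 1.4² + 2·[0.48·0.46 + 2.24·0.50 + 0.42·0.51] = 4.61 + 3.11 = 7.72.
Because errors are independent across components, Cov(Tᵢ,Tⱼ) = Cov(Xᵢ,Xⱼ); the off-diagonal part of the true-score variance is the same as above.
True-score variance = [1.6²·0.86 + 0.3²·0.69 + 1.4²·0.60] + 3.11 = 3.4397 + 3.11 = 6.5497.
Reliability = 6.5497 / 7.72 = 0.848.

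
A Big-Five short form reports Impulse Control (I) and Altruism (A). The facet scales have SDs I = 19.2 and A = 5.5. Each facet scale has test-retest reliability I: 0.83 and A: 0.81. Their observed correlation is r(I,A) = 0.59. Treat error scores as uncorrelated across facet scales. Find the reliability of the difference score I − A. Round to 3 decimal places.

0.751

Var(I−A) = 19.2² + 5.5² − 2·19.2·5.5·0.59 = 398.89 − 124.608 = 274.282.
Under uncorrelated errors the observed covariances equal the true-score covariances, so only the own-variance terms attenuate.
True-score variance = [19.2²·0.83 + 5.5²·0.81] − 124.608 = 330.474 − 124.608 = 205.866.
Reliability = 205.866 / 274.282 = 0.751.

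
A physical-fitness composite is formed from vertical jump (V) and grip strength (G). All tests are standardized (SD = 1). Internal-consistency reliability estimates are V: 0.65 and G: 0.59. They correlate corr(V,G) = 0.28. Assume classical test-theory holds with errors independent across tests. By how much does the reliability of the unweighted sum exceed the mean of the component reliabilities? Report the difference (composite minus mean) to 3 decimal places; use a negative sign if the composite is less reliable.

Var(sum) = 2 + 0.56 = 2.56; true-score variance = 1.24 + 0.56 = 1.8; composite reliability = 0.7031.
Mean component reliability = 0.6200.
Difference = 0.7031 − 0.6200 = 0.083.

0.083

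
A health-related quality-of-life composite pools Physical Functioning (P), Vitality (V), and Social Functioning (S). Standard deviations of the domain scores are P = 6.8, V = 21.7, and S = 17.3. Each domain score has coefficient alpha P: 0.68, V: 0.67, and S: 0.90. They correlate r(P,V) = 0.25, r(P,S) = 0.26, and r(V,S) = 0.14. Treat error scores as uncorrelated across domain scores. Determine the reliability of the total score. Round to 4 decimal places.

Var(P+V+S) = 6.8² + 21.7² + 17.3² + 2·[6.8·21.7·0.25 + 6.8·17.3·0.26 + 21.7·17.3·0.14] = 816.42 + 240.068 = 1056.49.
Because errors are independent across components, Cov(Tᵢ,Tⱼ) = Cov(Xᵢ,Xⱼ); the off-diagonal part of the true-score variance is the same as above.
True-score variance = [6.8²·0.68 + 21.7²·0.67 + 17.3²·0.90] + 240.068 = 616.301 + 240.068 = 856.368.
Reliability = 856.368 / 1056.49 = 0.8106.

0.8106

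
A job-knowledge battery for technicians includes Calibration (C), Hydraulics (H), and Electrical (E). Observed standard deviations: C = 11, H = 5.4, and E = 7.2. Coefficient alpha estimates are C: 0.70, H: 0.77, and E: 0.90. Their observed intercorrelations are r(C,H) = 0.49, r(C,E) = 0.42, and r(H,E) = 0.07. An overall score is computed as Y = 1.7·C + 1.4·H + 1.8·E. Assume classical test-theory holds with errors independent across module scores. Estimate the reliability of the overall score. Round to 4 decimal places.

0.8551

Var(Y) = 1.7²·11² + 1.4²·5.4² + 1.8²·7.2² + 2·[2.38·11·5.4·0.49 + 3.06·11·7.2·0.42 + 2.52·5.4·7.2·0.07] = 574.805 + 355.837 = 930.642.
Under uncorrelated errors the observed covariances equal the true-score covariances, so only the own-variance terms attenuate.
True-score variance = [1.7²·11²·0.70 + 1.4²·5.4²·0.77 + 1.8²·7.2²·0.90] + 355.837 = 439.957 + 355.837 = 795.794.
Reliability = 795.794 / 930.642 = 0.8551.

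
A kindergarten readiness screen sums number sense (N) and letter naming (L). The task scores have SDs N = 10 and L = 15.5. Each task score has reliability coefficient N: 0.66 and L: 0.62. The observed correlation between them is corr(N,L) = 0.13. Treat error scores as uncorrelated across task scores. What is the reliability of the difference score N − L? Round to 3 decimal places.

0.582

Var(N−L) = 10² + 15.5² − 2·10·15.5·0.13 = 340.25 − 40.3 = 299.95.
Under uncorrelated errors the observed covariances equal the true-score covariances, so only the own-variance terms attenuate.
True-score variance = [10²·0.66 + 15.5²·0.62] − 40.3 = 214.955 − 40.3 = 174.655.
Reliability = 174.655 / 299.95 = 0.582.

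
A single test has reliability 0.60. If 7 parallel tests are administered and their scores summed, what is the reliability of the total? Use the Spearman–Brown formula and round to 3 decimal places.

ρ_k = kρ / (1 + (k−1)ρ) = 7·0.60 / (1 + 6·0.60) = 4.200 / 4.600 = 0.913.

0.913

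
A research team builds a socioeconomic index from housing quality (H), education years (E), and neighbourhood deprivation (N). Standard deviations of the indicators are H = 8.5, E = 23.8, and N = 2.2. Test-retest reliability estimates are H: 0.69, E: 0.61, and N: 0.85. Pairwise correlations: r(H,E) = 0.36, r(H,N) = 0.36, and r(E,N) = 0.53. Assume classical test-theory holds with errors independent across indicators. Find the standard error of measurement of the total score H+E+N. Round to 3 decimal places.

15.622

Var(total) = 643.53 + 214.622 = 858.152.
True-score variance = 399.495 + 214.622 = 614.117, so reliability = 0.7156.
Error variance = 858.152 − 614.117 = 244.035; SEM = √244.035 = 15.622.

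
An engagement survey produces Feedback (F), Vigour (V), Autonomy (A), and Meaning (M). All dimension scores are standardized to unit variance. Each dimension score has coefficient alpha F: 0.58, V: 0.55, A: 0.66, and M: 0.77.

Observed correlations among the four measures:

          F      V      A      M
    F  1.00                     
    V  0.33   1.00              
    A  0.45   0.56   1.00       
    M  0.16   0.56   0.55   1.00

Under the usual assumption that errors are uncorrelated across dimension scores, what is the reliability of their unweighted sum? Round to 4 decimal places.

Var(F+V+A+M) = 4 + 2·[0.33 + 0.45 + 0.16 + 0.56 + 0.56 + 0.55] = 4 + 5.22 = 9.22.
Under uncorrelated errors the observed covariances equal the true-score covariances, so only the own-variance terms attenuate.
True-score variance = [0.58 + 0.55 + 0.66 + 0.77] + 5.22 = 2.56 + 5.22 = 7.78.
Reliability = 7.78 / 9.22 = 0.8438.

0.8438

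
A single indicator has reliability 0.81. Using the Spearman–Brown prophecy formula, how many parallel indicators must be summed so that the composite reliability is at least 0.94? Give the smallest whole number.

k ≥ ρ*(1−ρ₁)/(ρ₁(1−ρ*)) = 0.94·0.19 / (0.81·0.06) = 3.675.
Smallest integer k = 4.

4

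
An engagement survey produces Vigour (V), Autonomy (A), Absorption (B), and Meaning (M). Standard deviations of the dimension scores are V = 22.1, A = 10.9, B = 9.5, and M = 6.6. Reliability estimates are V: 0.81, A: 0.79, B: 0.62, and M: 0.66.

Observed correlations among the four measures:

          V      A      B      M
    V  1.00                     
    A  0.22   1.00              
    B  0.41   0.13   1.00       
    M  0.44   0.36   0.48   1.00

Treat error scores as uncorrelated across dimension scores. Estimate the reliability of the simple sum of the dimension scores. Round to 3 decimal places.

Var(V+A+B+M) = 22.1² + 10.9² + 9.5² + 6.6² + 2·[22.1·10.9·0.22 + 22.1·9.5·0.41 + 22.1·6.6·0.44 + 10.9·9.5·0.13 + 10.9·6.6·0.36 + 9.5·6.6·0.48] = 741.03 + 545.419 = 1286.45.
Because errors are independent across components, Cov(Tᵢ,Tⱼ) = Cov(Xᵢ,Xⱼ); the off-diagonal part of the true-score variance is the same as above.
True-score variance = [22.1²·0.81 + 10.9²·0.79 + 9.5²·0.62 + 6.6²·0.66] + 545.419 = 574.177 + 545.419 = 1119.6.
Reliability = 1119.6 / 1286.45 = 0.870.

0.870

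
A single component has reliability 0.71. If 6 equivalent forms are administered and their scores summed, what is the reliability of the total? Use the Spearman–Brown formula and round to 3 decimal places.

ρ_k = kρ / (1 + (k−1)ρ) = 6·0.71 / (1 + 5·0.71) = 4.260 / 4.550 = 0.936.

0.936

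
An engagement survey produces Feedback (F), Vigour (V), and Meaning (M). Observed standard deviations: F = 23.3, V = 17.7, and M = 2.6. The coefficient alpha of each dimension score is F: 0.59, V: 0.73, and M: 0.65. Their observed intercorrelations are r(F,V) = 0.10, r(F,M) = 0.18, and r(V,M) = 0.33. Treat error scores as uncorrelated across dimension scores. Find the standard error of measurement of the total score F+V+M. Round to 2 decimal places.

17.59

Var(total) = 862.94 + 134.664 = 997.604.
True-score variance = 553.401 + 134.664 = 688.065, so reliability = 0.6897.
Error variance = 997.604 − 688.065 = 309.539; SEM = √309.539 = 17.59.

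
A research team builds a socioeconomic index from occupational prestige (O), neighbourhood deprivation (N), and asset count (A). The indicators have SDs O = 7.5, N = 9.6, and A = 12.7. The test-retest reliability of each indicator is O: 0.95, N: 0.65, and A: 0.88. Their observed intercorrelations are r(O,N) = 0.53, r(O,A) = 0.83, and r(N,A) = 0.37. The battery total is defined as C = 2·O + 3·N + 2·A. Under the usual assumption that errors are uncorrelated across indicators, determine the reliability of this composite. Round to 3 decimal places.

0.886

Var(C) = 2²·7.5² + 3²·9.6² + 2²·12.7² + 2·[6·7.5·9.6·0.53 + 4·7.5·12.7·0.83 + 6·9.6·12.7·0.37] = 1699.6 + 1631.7 = 3331.3.
With uncorrelated errors the cross-covariances are all true-score covariance, so they carry over unchanged; only the diagonal terms shrink to ρᵢσᵢ².
True-score variance = [2²·7.5²·0.95 + 3²·9.6²·0.65 + 2²·12.7²·0.88] + 1631.7 = 1320.63 + 1631.7 = 2952.33.
Reliability = 2952.33 / 3331.3 = 0.886.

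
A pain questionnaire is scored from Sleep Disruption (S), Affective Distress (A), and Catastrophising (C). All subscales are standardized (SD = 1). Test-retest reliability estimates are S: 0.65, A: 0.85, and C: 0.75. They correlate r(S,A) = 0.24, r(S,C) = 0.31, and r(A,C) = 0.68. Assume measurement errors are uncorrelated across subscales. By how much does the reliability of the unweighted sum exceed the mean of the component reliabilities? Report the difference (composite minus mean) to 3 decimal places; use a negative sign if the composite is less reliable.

0.113

Var(sum) = 3 + 2.46 = 5.46; true-score variance = 2.25 + 2.46 = 4.71; composite reliability = 0.8626.
Mean component reliability = 0.7500.
Difference = 0.8626 − 0.7500 = 0.113.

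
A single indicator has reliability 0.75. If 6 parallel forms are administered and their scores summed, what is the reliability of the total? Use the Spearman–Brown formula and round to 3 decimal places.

0.947

ρ_k = kρ / (1 + (k−1)ρ) = 6·0.75 / (1 + 5·0.75) = 4.500 / 4.750 = 0.947.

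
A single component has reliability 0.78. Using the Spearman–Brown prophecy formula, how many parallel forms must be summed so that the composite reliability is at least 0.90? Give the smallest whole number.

k ≥ ρ*(1−ρ₁)/(ρ₁(1−ρ*)) = 0.90·0.22 / (0.78·0.10) = 2.538.
Smallest integer k = 3.

3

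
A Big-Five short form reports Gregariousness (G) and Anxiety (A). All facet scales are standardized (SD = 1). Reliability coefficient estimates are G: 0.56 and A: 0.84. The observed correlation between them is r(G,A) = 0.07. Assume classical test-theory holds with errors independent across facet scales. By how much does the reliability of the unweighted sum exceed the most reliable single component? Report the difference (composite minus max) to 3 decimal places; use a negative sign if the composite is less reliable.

-0.120

Var(sum) = 2 + 0.14 = 2.14; true-score variance = 1.4 + 0.14 = 1.54; composite reliability = 0.7196.
Max component reliability = 0.8400.
Difference = 0.7196 − 0.8400 = -0.120.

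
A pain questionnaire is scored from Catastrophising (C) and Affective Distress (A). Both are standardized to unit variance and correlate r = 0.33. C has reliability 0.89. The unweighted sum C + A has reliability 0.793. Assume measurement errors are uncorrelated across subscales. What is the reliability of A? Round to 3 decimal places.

0.559

Var(C+A) = 2 + 2·0.33 = 2.660.
True-score variance = ρ_C + ρ_A + 2·0.33, so 0.793 = (0.89 + ρ_A + 0.66) / 2.660.
ρ_A = 0.793·2.660 − 0.89 − 0.66 = 0.559.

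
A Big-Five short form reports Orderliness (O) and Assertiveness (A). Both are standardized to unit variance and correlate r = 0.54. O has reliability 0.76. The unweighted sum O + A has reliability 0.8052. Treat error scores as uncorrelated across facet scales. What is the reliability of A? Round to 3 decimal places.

Var(O+A) = 2 + 2·0.54 = 3.080.
True-score variance = ρ_O + ρ_A + 2·0.54, so 0.8052 = (0.76 + ρ_A + 1.08) / 3.080.
ρ_A = 0.8052·3.080 − 0.76 − 1.08 = 0.640.

0.640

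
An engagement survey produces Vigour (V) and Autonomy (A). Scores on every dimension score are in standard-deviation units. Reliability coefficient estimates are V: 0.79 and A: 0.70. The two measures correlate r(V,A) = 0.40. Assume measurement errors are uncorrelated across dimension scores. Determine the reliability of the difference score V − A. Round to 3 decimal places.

0.575

Var(V−A) = 1 + 1 − 2·0.40 = 2 − 0.8 = 1.2.
Because errors are independent across components, Cov(Tᵢ,Tⱼ) = Cov(Xᵢ,Xⱼ); the off-diagonal part of the true-score variance is the same as above.
True-score variance = [0.79 + 0.70] − 0.8 = 1.49 − 0.8 = 0.69.
Reliability = 0.69 / 1.2 = 0.575.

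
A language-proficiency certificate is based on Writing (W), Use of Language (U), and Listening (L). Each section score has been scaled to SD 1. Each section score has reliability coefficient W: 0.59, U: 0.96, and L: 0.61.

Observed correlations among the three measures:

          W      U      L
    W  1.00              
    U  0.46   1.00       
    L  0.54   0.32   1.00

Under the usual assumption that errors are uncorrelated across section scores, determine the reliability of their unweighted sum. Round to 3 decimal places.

Var(W+U+L) = 3 + 2·[0.46 + 0.54 + 0.32] = 3 + 2.64 = 5.64.
With uncorrelated errors the cross-covariances are all true-score covariance, so they carry over unchanged; only the diagonal terms shrink to ρᵢσᵢ².
True-score variance = [0.59 + 0.96 + 0.61] + 2.64 = 2.16 + 2.64 = 4.8.
Reliability = 4.8 / 5.64 = 0.851.

0.851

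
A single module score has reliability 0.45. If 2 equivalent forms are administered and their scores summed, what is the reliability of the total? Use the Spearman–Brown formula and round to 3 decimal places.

0.621

ρ_k = kρ / (1 + (k−1)ρ) = 2·0.45 / (1 + 1·0.45) = 0.900 / 1.450 = 0.621.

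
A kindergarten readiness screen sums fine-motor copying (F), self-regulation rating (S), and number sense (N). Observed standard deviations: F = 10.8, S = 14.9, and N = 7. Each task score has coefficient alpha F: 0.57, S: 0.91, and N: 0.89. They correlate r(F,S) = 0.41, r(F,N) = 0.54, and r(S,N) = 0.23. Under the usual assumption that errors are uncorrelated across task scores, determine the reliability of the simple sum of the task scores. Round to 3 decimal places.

0.884

Var(F+S+N) = 10.8² + 14.9² + 7² + 2·[10.8·14.9·0.41 + 10.8·7·0.54 + 14.9·7·0.23] = 387.65 + 261.58 = 649.23.
Because errors are independent across components, Cov(Tᵢ,Tⱼ) = Cov(Xᵢ,Xⱼ); the off-diagonal part of the true-score variance is the same as above.
True-score variance = [10.8²·0.57 + 14.9²·0.91 + 7²·0.89] + 261.58 = 312.124 + 261.58 = 573.704.
Reliability = 573.704 / 649.23 = 0.884.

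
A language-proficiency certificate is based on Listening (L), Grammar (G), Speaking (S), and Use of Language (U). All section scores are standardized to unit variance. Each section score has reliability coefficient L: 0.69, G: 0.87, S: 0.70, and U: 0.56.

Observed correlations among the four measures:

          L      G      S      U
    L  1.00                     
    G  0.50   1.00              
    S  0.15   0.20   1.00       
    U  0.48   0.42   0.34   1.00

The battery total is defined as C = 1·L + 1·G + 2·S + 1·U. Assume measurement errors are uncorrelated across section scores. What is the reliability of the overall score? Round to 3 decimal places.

0.834

Var(C) = 1 + 1 + 2² + 1 + 2·[0.50 + 2·0.15 + 0.48 + 2·0.20 + 0.42 + 2·0.34] = 7 + 5.56 = 12.56.
Under uncorrelated errors the observed covariances equal the true-score covariances, so only the own-variance terms attenuate.
True-score variance = [0.69 + 0.87 + 2²·0.70 + 0.56] + 5.56 = 4.92 + 5.56 = 10.48.
Reliability = 10.48 / 12.56 = 0.834.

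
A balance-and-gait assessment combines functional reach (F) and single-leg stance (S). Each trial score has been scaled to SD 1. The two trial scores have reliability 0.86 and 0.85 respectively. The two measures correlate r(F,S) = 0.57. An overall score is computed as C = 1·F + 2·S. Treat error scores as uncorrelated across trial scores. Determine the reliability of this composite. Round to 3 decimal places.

0.898

Var(C) = 1 + 2² + 2·[2·0.57] = 5 + 2.28 = 7.28.
With uncorrelated errors the cross-covariances are all true-score covariance, so they carry over unchanged; only the diagonal terms shrink to ρᵢσᵢ².
True-score variance = [0.86 + 2²·0.85] + 2.28 = 4.26 + 2.28 = 6.54.
Reliability = 6.54 / 7.28 = 0.898.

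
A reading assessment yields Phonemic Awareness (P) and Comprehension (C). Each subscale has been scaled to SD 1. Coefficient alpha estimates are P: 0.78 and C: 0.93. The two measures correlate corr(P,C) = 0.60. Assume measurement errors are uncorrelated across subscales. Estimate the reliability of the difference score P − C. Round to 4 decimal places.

Var(P−C) = 1 + 1 − 2·0.60 = 2 − 1.2 = 0.8.
With uncorrelated errors the cross-covariances are all true-score covariance, so they carry over unchanged; only the diagonal terms shrink to ρᵢσᵢ².
True-score variance = [0.78 + 0.93] − 1.2 = 1.71 − 1.2 = 0.51.
Reliability = 0.51 / 0.8 = 0.6375.

0.6375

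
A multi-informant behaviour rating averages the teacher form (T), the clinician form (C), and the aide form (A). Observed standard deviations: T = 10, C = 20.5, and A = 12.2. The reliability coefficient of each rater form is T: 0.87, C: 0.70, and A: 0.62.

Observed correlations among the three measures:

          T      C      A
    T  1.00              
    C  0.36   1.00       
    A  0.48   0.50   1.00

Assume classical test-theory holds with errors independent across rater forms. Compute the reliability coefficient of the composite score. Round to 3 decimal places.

0.835

Var(T+C+A) = 10² + 20.5² + 12.2² + 2·[10·20.5·0.36 + 10·12.2·0.48 + 20.5·12.2·0.50] = 669.09 + 514.82 = 1183.91.
Under uncorrelated errors the observed covariances equal the true-score covariances, so only the own-variance terms attenuate.
True-score variance = [10²·0.87 + 20.5²·0.70 + 12.2²·0.62] + 514.82 = 473.456 + 514.82 = 988.276.
Reliability = 988.276 / 1183.91 = 0.835.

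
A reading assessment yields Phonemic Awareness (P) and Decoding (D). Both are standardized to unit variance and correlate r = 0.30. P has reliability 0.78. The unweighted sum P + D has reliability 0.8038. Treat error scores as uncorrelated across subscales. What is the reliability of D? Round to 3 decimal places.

Var(P+D) = 2 + 2·0.30 = 2.600.
True-score variance = ρ_P + ρ_D + 2·0.30, so 0.8038 = (0.78 + ρ_D + 0.60) / 2.600.
ρ_D = 0.8038·2.600 − 0.78 − 0.60 = 0.710.

0.710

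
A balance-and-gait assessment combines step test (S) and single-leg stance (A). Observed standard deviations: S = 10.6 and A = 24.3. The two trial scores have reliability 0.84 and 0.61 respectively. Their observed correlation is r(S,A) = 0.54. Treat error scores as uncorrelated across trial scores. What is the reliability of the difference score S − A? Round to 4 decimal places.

Var(S−A) = 10.6² + 24.3² − 2·10.6·24.3·0.54 = 702.85 − 278.186 = 424.664.
Because errors are independent across components, Cov(Tᵢ,Tⱼ) = Cov(Xᵢ,Xⱼ); the off-diagonal part of the true-score variance is the same as above.
True-score variance = [10.6²·0.84 + 24.3²·0.61] − 278.186 = 454.581 − 278.186 = 176.395.
Reliability = 176.395 / 424.664 = 0.4154.

0.4154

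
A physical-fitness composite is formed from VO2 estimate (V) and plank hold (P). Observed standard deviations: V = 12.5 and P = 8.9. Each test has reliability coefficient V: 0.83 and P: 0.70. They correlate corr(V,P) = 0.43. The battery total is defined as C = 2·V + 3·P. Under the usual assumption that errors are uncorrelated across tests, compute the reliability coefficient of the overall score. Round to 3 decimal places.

Var(C) = 2²·12.5² + 3²·8.9² + 2·[6·12.5·8.9·0.43] = 1337.89 + 574.05 = 1911.94.
Under uncorrelated errors the observed covariances equal the true-score covariances, so only the own-variance terms attenuate.
True-score variance = [2²·12.5²·0.83 + 3²·8.9²·0.70] + 574.05 = 1017.77 + 574.05 = 1591.82.
Reliability = 1591.82 / 1911.94 = 0.833.

0.833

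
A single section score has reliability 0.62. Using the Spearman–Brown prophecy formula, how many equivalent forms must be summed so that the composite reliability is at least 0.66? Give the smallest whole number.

2

k ≥ ρ*(1−ρ₁)/(ρ₁(1−ρ*)) = 0.66·0.38 / (0.62·0.34) = 1.190.
Smallest integer k = 2.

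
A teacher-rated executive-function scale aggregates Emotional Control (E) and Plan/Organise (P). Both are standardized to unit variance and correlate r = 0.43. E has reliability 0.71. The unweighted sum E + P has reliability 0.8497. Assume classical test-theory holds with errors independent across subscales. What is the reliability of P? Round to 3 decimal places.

Var(E+P) = 2 + 2·0.43 = 2.860.
True-score variance = ρ_E + ρ_P + 2·0.43, so 0.8497 = (0.71 + ρ_P + 0.86) / 2.860.
ρ_P = 0.8497·2.860 − 0.71 − 0.86 = 0.860.

0.860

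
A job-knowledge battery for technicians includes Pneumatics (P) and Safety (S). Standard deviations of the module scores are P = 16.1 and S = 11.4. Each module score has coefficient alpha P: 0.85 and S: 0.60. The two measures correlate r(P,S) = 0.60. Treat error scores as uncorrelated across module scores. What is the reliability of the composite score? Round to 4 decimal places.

0.8509

Var(P+S) = 16.1² + 11.4² + 2·[16.1·11.4·0.60] = 389.17 + 220.248 = 609.418.
Because errors are independent across components, Cov(Tᵢ,Tⱼ) = Cov(Xᵢ,Xⱼ); the off-diagonal part of the true-score variance is the same as above.
True-score variance = [16.1²·0.85 + 11.4²·0.60] + 220.248 = 298.305 + 220.248 = 518.553.
Reliability = 518.553 / 609.418 = 0.8509.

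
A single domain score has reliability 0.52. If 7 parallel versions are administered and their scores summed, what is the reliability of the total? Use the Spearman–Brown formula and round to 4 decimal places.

ρ_k = kρ / (1 + (k−1)ρ) = 7·0.52 / (1 + 6·0.52) = 3.640 / 4.120 = 0.8835.

0.8835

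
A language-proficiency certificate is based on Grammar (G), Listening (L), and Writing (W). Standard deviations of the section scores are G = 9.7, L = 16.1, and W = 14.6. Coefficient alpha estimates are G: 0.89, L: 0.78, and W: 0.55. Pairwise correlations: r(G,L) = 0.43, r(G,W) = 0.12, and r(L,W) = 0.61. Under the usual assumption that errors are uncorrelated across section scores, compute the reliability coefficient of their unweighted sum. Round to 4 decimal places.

Var(G+L+W) = 9.7² + 16.1² + 14.6² + 2·[9.7·16.1·0.43 + 9.7·14.6·0.12 + 16.1·14.6·0.61] = 566.46 + 455.068 = 1021.53.
Because errors are independent across components, Cov(Tᵢ,Tⱼ) = Cov(Xᵢ,Xⱼ); the off-diagonal part of the true-score variance is the same as above.
True-score variance = [9.7²·0.89 + 16.1²·0.78 + 14.6²·0.55] + 455.068 = 403.162 + 455.068 = 858.23.
Reliability = 858.23 / 1021.53 = 0.8401.

0.8401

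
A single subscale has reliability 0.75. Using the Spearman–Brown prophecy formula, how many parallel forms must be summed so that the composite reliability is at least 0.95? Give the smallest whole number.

k ≥ ρ*(1−ρ₁)/(ρ₁(1−ρ*)) = 0.95·0.25 / (0.75·0.05) = 6.333.
Smallest integer k = 7.

7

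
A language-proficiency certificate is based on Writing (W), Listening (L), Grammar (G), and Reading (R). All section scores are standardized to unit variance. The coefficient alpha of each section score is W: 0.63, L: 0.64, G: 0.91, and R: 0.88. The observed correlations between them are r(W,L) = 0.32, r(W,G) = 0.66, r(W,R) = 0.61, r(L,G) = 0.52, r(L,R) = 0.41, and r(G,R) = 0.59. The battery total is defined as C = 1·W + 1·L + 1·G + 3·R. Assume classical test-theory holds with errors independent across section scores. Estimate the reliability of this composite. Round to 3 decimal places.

Var(C) = 1 + 1 + 1 + 3² + 2·[0.32 + 0.66 + 3·0.61 + 0.52 + 3·0.41 + 3·0.59] = 12 + 12.66 = 24.66.
Under uncorrelated errors the observed covariances equal the true-score covariances, so only the own-variance terms attenuate.
True-score variance = [0.63 + 0.64 + 0.91 + 3²·0.88] + 12.66 = 10.1 + 12.66 = 22.76.
Reliability = 22.76 / 24.66 = 0.923.

0.923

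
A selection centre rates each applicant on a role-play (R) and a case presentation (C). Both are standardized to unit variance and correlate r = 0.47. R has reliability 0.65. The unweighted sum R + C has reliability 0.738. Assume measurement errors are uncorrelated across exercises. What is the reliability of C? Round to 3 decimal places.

Var(R+C) = 2 + 2·0.47 = 2.940.
True-score variance = ρ_R + ρ_C + 2·0.47, so 0.738 = (0.65 + ρ_C + 0.94) / 2.940.
ρ_C = 0.738·2.940 − 0.65 − 0.94 = 0.580.

0.580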